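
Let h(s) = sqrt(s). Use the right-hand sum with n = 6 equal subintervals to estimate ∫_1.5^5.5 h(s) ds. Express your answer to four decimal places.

Δs = (5.5 − 1.5)/6 = 2/3.
Right endpoints: 13/6, 17/6, 3.5, 25/6, 29/6, 5.5.
h(13/6) ≈ 1.4720, h(17/6) ≈ 1.6833, h(3.5) ≈ 1.8708, h(25/6) ≈ 2.0412, h(29/6) ≈ 2.1985, h(5.5) ≈ 2.3452.
Sum = Δs · [h(13/6) + h(17/6) + h(3.5) + ...].
Sum ≈ 7.7406.

7.7406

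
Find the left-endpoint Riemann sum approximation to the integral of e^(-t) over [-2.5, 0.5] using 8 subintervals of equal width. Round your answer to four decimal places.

13.8818

Δt = (0.5 − (-2.5))/8 = 0.375.
Left endpoints: -2.5, -2.125, -1.75, -1.375, -1, -0.625, -0.25, 0.125.
f(-2.5) ≈ 12.1825, f(-2.125) ≈ 8.3729, f(-1.75) ≈ 5.7546, f(-1.375) ≈ 3.9551, f(-1) ≈ 2.7183, f(-0.625) ≈ 1.8682, f(-0.25) ≈ 1.2840, f(0.125) ≈ 0.8825.
Sum = Δt · [f(-2.5) + f(-2.125) + f(-1.75) + ...].
Sum ≈ 13.8818.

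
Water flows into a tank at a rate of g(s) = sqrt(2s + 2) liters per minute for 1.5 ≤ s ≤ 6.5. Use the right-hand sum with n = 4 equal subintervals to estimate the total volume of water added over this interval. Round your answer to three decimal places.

Δs = (6.5 − 1.5)/4 = 1.25.
Right endpoints: 2.75, 4, 5.25, 6.5.
g(2.75) ≈ 2.739, g(4) ≈ 3.162, g(5.25) ≈ 3.536, g(6.5) ≈ 3.873.
Sum = Δs · [g(2.75) + g(4) + g(5.25) + g(6.5)].
Sum ≈ 16.637.

16.637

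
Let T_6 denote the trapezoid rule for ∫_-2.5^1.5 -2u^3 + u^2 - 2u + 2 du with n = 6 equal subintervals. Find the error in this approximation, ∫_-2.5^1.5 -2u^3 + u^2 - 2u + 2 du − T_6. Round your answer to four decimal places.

Exact integral: ∫_-2.5^1.5 f(u) du ≈ 35.333333.
T_6 ≈ 36.518519.
Error ≈ 35.333333 − 36.518519 ≈ -1.1852.

-1.1852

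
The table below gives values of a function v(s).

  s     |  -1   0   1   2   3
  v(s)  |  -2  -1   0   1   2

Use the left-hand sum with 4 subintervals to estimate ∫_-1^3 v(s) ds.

-2

Δs = 1.
Sum = 1·[(-2) + (-1) + 0 + 1] = -2.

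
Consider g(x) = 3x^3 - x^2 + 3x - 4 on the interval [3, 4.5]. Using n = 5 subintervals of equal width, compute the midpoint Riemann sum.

Δx = (4.5 − 3)/5 = 0.3.
Midpoints: 3.15, 3.45, 3.75, 4.05, 4.35.
g(3.15) = 89.295125, g(3.45) = 117.638375, g(3.75) = 151.390625, g(4.05) = 191.037875, g(4.35) = 237.066125.
Sum = Δx · [g(3.15) + g(3.45) + g(3.75) + g(4.05) + g(4.35)].
Sum = 235.9284375.

235.9284375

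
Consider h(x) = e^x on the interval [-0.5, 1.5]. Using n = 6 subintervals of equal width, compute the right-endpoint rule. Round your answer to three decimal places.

4.557

Δx = (1.5 − (-0.5))/6 = 1/3.
Right endpoints: -1/6, 1/6, 0.5, 5/6, 7/6, 1.5.
h(-1/6) ≈ 0.846, h(1/6) ≈ 1.181, h(0.5) ≈ 1.649, h(5/6) ≈ 2.301, h(7/6) ≈ 3.211, h(1.5) ≈ 4.482.
Sum = Δx · [h(-1/6) + h(1/6) + h(0.5) + ...].
Sum ≈ 4.557.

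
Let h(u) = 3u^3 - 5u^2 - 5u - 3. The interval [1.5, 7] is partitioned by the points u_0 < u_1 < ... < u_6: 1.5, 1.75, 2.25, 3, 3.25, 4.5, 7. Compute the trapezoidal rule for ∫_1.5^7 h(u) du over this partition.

1230.671875

Subinterval widths: 0.25, 0.5, 0.75, 0.25, 1.25, 2.5.
h(1.5) = -11.625, h(1.75) = -10.984375, h(2.25) = -5.390625, h(3) = 18, h(3.25) = 30.921875, h(4.5) = 146.625, h(7) = 746.
On each subinterval the trapezoid contributes (Δu_i/2)·[h(u_{i-1}) + h(u_i)].
Sum = 1230.671875.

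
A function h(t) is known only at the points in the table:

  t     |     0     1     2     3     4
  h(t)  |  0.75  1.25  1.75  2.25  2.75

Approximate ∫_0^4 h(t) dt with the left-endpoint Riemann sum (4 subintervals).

Δt = 1.
Sum = 1·[0.75 + 1.25 + 1.75 + 2.25] = 6.

6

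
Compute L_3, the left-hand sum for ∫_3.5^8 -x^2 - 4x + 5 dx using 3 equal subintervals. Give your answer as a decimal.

Δx = (8 − 3.5)/3 = 1.5.
Left endpoints: 3.5, 5, 6.5.
f(3.5) = -21.25, f(5) = -40, f(6.5) = -63.25.
Sum = Δx · [f(3.5) + f(5) + f(6.5)].
Sum = -186.75.

-186.75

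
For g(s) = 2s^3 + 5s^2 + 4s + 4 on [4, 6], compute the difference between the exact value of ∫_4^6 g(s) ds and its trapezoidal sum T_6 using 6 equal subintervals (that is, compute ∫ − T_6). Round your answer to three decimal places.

Exact integral: ∫_4^6 g(s) ds ≈ 821.33333.
T_6 ≈ 822.62963.
Error ≈ 821.33333 − 822.62963 ≈ -1.296.

-1.296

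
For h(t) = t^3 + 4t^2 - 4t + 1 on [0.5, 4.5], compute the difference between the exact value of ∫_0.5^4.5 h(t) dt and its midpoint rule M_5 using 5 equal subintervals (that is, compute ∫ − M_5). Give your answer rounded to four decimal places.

Exact integral: ∫_0.5^4.5 h(t) dt ≈ 187.833333.
M_5 = 185.38.
Error ≈ 187.833333 − 185.38 ≈ 2.4533.

2.4533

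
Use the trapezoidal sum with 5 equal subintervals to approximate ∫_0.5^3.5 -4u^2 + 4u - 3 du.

Δu = (3.5 − 0.5)/5 = 0.6.
f(0.5) = -2, f(1.1) = -3.44, f(1.7) = -7.76, f(2.3) = -14.96, f(2.9) = -25.04, f(3.5) = -38.
T_5 = (Δu/2)·[f(u_0) + 2f(u_1) + ... + 2f(u_{4}) + f(u_5)].
Sum = -42.72.

-42.72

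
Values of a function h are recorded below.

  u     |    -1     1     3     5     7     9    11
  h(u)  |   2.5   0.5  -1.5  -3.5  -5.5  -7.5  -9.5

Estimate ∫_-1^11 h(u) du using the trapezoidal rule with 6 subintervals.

Δu = 2.
T_6 = (2/2)·[2.5 + 2·0.5 + 2·(-1.5) + 2·(-3.5) + 2·(-5.5) + 2·(-7.5) + (-9.5)] = -42.

-42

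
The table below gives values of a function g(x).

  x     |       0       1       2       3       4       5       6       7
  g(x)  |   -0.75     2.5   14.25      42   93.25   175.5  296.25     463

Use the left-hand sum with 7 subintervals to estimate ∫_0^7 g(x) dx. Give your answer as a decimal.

623

Δx = 1.
Sum = 1·[(-0.75) + 2.5 + 14.25 + 42 + 93.25 + 175.5 + 296.25] = 623.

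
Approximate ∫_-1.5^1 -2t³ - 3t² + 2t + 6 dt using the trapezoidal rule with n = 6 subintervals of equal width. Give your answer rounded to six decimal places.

11.297743

Δt = (1 − (-1.5))/6 = 5/12.
f(-1.5) = 3, f(-13/12) = 2467/864, f(-2/3) = 106/27, f(-0.25) = 5.34375, f(1/6) = 337/54, f(7/12) = 4967/864, f(1) = 3.
T_6 = (Δt/2)·[f(t_0) + 2f(t_1) + ... + 2f(t_{5}) + f(t_6)].
Sum ≈ 11.297743.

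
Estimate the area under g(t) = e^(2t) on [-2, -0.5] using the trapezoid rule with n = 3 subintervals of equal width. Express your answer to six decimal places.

Δt = (-0.5 − (-2))/3 = 0.5.
g(-2) ≈ 0.018316, g(-1.5) ≈ 0.049787, g(-1) ≈ 0.135335, g(-0.5) ≈ 0.367879.
T_3 = (Δt/2)·[g(t_0) + 2g(t_1) + 2g(t_2) + g(t_3)].
Sum ≈ 0.189110.

0.189110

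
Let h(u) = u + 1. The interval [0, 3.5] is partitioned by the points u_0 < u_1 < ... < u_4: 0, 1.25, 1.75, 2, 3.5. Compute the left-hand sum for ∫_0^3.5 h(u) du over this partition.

7.5625

Subinterval widths: 1.25, 0.5, 0.25, 1.5.
Left endpoints: 0, 1.25, 1.75, 2.
h(0) = 1, h(1.25) = 2.25, h(1.75) = 2.75, h(2) = 3.
Sum = Σ Δu_i · h(u_i).
Sum = 7.5625.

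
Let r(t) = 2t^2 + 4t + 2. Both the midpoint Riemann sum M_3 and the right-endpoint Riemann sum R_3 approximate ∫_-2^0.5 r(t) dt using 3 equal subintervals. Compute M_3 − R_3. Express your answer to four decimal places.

-1.9097

M_3 ≈ 2.627315.
R_3 ≈ 4.537037.
M_3 − R_3 ≈ -1.9097.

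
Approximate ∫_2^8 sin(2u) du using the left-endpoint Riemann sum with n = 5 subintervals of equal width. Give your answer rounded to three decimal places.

Δu = (8 − 2)/5 = 1.2.
Left endpoints: 2, 3.2, 4.4, 5.6, 6.8.
f(2) ≈ -0.757, f(3.2) ≈ 0.117, f(4.4) ≈ 0.585, f(5.6) ≈ -0.979, f(6.8) ≈ 0.859.
Sum = Δu · [f(2) + f(3.2) + f(4.4) + f(5.6) + f(6.8)].
Sum ≈ -0.210.

-0.210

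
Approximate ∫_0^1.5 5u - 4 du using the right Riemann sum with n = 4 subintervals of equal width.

1.03125

Δu = (1.5 − 0)/4 = 0.375.
Right endpoints: 0.375, 0.75, 1.125, 1.5.
f(0.375) = -2.125, f(0.75) = -0.25, f(1.125) = 1.625, f(1.5) = 3.5.
Sum = Δu · [f(0.375) + f(0.75) + f(1.125) + f(1.5)].
Sum = 1.03125.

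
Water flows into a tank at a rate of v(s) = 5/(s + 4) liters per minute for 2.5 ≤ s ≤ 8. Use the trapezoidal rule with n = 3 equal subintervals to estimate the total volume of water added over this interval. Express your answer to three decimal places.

3.089

Δs = (8 − 2.5)/3 = 11/6.
v(2.5) = 10/13, v(13/3) = 0.6, v(37/6) = 30/61, v(8) = 5/12.
T_3 = (Δs/2)·[v(s_0) + 2v(s_1) + 2v(s_2) + v(s_3)].
Sum ≈ 3.089.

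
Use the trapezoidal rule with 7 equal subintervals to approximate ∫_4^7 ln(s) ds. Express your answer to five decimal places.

5.07455

Δs = (7 − 4)/7 = 3/7.
f(4) ≈ 1.38629, f(31/7) ≈ 1.48808, f(34/7) ≈ 1.58045, f(37/7) ≈ 1.66501, f(40/7) ≈ 1.74297, f(43/7) ≈ 1.81529, f(46/7) ≈ 1.88273, f(7) ≈ 1.94591.
T_7 = (Δs/2)·[f(s_0) + 2f(s_1) + ... + 2f(s_{6}) + f(s_7)].
Sum ≈ 5.07455.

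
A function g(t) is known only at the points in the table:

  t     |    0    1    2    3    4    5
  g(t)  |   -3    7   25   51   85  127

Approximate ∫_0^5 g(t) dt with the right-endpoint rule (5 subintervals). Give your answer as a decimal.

295

Δt = 1.
Sum = 1·[7 + 25 + 51 + 85 + 127] = 295.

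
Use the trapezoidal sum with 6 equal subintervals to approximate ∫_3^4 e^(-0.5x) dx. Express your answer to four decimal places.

0.1757

Δx = (4 − 3)/6 = 1/6.
f(3) ≈ 0.2231, f(19/6) ≈ 0.2053, f(10/3) ≈ 0.1889, f(3.5) ≈ 0.1738, f(11/3) ≈ 0.1599, f(23/6) ≈ 0.1471, f(4) ≈ 0.1353.
T_6 = (Δx/2)·[f(x_0) + 2f(x_1) + ... + 2f(x_{5}) + f(x_6)].
Sum ≈ 0.1757.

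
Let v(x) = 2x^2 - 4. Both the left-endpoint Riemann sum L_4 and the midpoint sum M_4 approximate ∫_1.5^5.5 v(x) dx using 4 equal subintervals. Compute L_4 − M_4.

L_4 = 66.
M_4 = 92.
L_4 − M_4 = -26.

-26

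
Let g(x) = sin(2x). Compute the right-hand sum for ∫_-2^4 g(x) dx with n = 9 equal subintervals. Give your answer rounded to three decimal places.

Δx = (4 − (-2))/9 = 2/3.
Right endpoints: -4/3, -2/3, 0, 2/3, 4/3, 2, 8/3, 10/3, 4.
g(-4/3) ≈ -0.457, g(-2/3) ≈ -0.972, g(0) ≈ 0.000, g(2/3) ≈ 0.972, g(4/3) ≈ 0.457, g(2) ≈ -0.757, g(8/3) ≈ -0.813, g(10/3) ≈ 0.374, g(4) ≈ 0.989.
Sum = Δx · [g(-4/3) + g(-2/3) + g(0) + ...].
Sum ≈ -0.138.

-0.138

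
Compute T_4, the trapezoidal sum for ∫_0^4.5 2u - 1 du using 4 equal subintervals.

15.75

Δu = (4.5 − 0)/4 = 1.125.
f(0) = -1, f(1.125) = 1.25, f(2.25) = 3.5, f(3.375) = 5.75, f(4.5) = 8.
T_4 = (Δu/2)·[f(u_0) + 2f(u_1) + 2f(u_2) + 2f(u_3) + f(u_4)].
Sum = 15.75.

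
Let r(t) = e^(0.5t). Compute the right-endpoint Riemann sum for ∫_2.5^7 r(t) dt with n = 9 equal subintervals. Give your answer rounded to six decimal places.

Δt = (7 − 2.5)/9 = 0.5.
Right endpoints: 3, 3.5, 4, 4.5, 5, 5.5, 6, 6.5, 7.
r(3) ≈ 4.481689, r(3.5) ≈ 5.754603, r(4) ≈ 7.389056, r(4.5) ≈ 9.487736, r(5) ≈ 12.182494, r(5.5) ≈ 15.642632, r(6) ≈ 20.085537, r(6.5) ≈ 25.790340, r(7) ≈ 33.115452.
Sum = Δt · [r(3) + r(3.5) + r(4) + ...].
Sum ≈ 66.964769.

66.964769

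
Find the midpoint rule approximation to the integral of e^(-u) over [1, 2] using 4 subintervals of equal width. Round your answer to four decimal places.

Δu = (2 − 1)/4 = 0.25.
Midpoints: 1.125, 1.375, 1.625, 1.875.
f(1.125) ≈ 0.3247, f(1.375) ≈ 0.2528, f(1.625) ≈ 0.1969, f(1.875) ≈ 0.1534.
Sum = Δu · [f(1.125) + f(1.375) + f(1.625) + f(1.875)].
Sum ≈ 0.2319.

0.2319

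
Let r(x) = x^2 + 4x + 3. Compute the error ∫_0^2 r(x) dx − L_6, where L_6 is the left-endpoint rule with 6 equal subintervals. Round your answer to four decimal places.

Exact integral: ∫_0^2 r(x) dx ≈ 16.666667.
L_6 ≈ 14.703704.
Error ≈ 16.666667 − 14.703704 ≈ 1.9630.

1.9630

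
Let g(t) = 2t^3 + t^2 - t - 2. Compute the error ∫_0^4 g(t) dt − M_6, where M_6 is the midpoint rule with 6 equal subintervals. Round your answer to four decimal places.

Exact integral: ∫_0^4 g(t) dt ≈ 133.333333.
M_6 ≈ 131.407407.
Error ≈ 133.333333 − 131.407407 ≈ 1.9259.

1.9259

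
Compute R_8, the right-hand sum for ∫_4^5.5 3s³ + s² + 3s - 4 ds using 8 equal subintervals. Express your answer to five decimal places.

Δs = (5.5 − 4)/8 = 0.1875.
Right endpoints: 4.1875, 4.375, 4.5625, 4.75, 4.9375, 5.125, 5.3125, 5.5.
f(4.1875) = 1009185/4096, f(4.375) = 143097/512, f(4.5625) = 1291995/4096, f(4.75) = 354.328125, f(4.9375) = 1623261/4096, f(5.125) = 226035/512, f(5.3125) = 2006871/4096, f(5.5) = 541.875.
Sum = Δs · [f(4.1875) + f(4.375) + f(4.5625) + ...].
Sum ≈ 574.73218.

574.73218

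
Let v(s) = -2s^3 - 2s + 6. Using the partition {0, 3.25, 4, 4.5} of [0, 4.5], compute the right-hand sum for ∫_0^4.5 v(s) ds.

-414.8828125

Subinterval widths: 3.25, 0.75, 0.5.
Right endpoints: 3.25, 4, 4.5.
v(3.25) = -69.15625, v(4) = -130, v(4.5) = -185.25.
Sum = Σ Δs_i · v(s_i).
Sum = -414.8828125.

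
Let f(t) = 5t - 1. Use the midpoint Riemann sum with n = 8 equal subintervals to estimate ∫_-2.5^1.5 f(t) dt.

-14

Δt = (1.5 − (-2.5))/8 = 0.5.
Midpoints: -2.25, -1.75, -1.25, -0.75, -0.25, 0.25, 0.75, 1.25.
f(-2.25) = -12.25, f(-1.75) = -9.75, f(-1.25) = -7.25, f(-0.75) = -4.75, f(-0.25) = -2.25, f(0.25) = 0.25, f(0.75) = 2.75, f(1.25) = 5.25.
Sum = Δt · [f(-2.25) + f(-1.75) + f(-1.25) + ...].
Sum = -14.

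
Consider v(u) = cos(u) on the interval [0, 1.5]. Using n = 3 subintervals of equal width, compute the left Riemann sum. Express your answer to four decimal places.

1.2089

Δu = (1.5 − 0)/3 = 0.5.
Left endpoints: 0, 0.5, 1.
v(0) ≈ 1.0000, v(0.5) ≈ 0.8776, v(1) ≈ 0.5403.
Sum = Δu · [v(0) + v(0.5) + v(1)].
Sum ≈ 1.2089.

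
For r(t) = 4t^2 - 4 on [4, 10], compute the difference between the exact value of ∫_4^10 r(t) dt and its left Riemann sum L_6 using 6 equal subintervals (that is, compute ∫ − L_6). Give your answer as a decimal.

Exact integral: ∫_4^10 r(t) dt = 1224.
L_6 = 1060.
Error = 1224 − 1060 = 164.

164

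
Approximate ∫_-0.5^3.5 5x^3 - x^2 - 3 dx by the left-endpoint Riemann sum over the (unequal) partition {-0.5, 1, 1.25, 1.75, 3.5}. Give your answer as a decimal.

33.32421875

Subinterval widths: 1.5, 0.25, 0.5, 1.75.
Left endpoints: -0.5, 1, 1.25, 1.75.
f(-0.5) = -3.875, f(1) = 1, f(1.25) = 5.203125, f(1.75) = 20.734375.
Sum = Σ Δx_i · f(x_i).
Sum = 33.32421875.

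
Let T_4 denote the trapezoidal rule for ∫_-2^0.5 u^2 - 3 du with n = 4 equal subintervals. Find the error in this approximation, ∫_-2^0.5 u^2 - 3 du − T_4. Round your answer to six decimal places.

-0.162760

Exact integral: ∫_-2^0.5 f(u) du ≈ -4.79166667.
T_4 = -4.62890625.
Error ≈ -4.79166667 − (-4.62890625) ≈ -0.162760.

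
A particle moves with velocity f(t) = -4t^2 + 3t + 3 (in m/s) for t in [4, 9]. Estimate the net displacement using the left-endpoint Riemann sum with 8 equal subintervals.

-698.90625

Δt = (9 − 4)/8 = 0.625.
Left endpoints: 4, 4.625, 5.25, 5.875, 6.5, 7.125, 7.75, 8.375.
f(4) = -49, f(4.625) = -68.6875, f(5.25) = -91.5, f(5.875) = -117.4375, f(6.5) = -146.5, f(7.125) = -178.6875, f(7.75) = -214, f(8.375) = -252.4375.
Sum = Δt · [f(4) + f(4.625) + f(5.25) + ...].
Sum = -698.90625.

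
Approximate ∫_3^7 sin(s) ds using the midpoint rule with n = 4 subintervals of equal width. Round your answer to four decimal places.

-1.8187

Δs = (7 − 3)/4 = 1.
Midpoints: 3.5, 4.5, 5.5, 6.5.
f(3.5) ≈ -0.3508, f(4.5) ≈ -0.9775, f(5.5) ≈ -0.7055, f(6.5) ≈ 0.2151.
Sum = Δs · [f(3.5) + f(4.5) + f(5.5) + f(6.5)].
Sum ≈ -1.8187.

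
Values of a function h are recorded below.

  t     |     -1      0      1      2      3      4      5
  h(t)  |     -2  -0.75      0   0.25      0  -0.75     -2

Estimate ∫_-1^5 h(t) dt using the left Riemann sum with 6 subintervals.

Δt = 1.
Sum = 1·[(-2) + (-0.75) + 0 + 0.25 + 0 + (-0.75)] = -3.25.

-3.25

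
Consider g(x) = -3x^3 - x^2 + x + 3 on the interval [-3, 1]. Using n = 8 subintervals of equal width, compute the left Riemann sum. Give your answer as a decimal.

78

Δx = (1 − (-3))/8 = 0.5.
Left endpoints: -3, -2.5, -2, -1.5, -1, -0.5, 0, 0.5.
g(-3) = 72, g(-2.5) = 41.125, g(-2) = 21, g(-1.5) = 9.375, g(-1) = 4, g(-0.5) = 2.625, g(0) = 3, g(0.5) = 2.875.
Sum = Δx · [g(-3) + g(-2.5) + g(-2) + ...].
Sum = 78.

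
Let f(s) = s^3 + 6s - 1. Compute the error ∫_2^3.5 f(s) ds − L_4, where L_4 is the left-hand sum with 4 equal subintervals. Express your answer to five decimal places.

Exact integral: ∫_2^3.5 f(s) ds = 56.765625.
L_4 ≈ 48.8291016.
Error ≈ 56.765625 − 48.8291016 ≈ 7.93652.

7.93652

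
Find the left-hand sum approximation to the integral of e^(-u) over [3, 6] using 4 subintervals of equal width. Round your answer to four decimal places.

Δu = (6 − 3)/4 = 0.75.
Left endpoints: 3, 3.75, 4.5, 5.25.
f(3) ≈ 0.0498, f(3.75) ≈ 0.0235, f(4.5) ≈ 0.0111, f(5.25) ≈ 0.0052.
Sum = Δu · [f(3) + f(3.75) + f(4.5) + f(5.25)].
Sum ≈ 0.0672.

0.0672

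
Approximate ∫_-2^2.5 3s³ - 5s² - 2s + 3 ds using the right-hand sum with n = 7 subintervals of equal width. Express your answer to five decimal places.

4.59184

Δs = (2.5 − (-2))/7 = 9/14.
Right endpoints: -19/14, -5/7, -1/14, 4/7, 17/14, 13/7, 2.5.
f(-19/14) = -30167/2744, f(-5/7) = 269/343, f(-1/14) = 8551/2744, f(4/7) = 269/343, f(17/14) = -3923/2744, f(13/7) = 431/343, f(2.5) = 13.625.
Sum = Δs · [f(-19/14) + f(-5/7) + f(-1/14) + ...].
Sum ≈ 4.59184.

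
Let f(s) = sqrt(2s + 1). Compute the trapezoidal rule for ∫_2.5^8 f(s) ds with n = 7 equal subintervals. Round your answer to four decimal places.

Δs = (8 − 2.5)/7 = 11/14.
f(2.5) ≈ 2.4495, f(23/7) ≈ 2.7516, f(57/14) ≈ 3.0237, f(34/7) ≈ 3.2733, f(79/14) ≈ 3.5051, f(45/7) ≈ 3.7225, f(101/14) ≈ 3.9279, f(8) ≈ 4.1231.
T_7 = (Δs/2)·[f(s_0) + 2f(s_1) + ... + 2f(s_{6}) + f(s_7)].
Sum ≈ 18.4568.

18.4568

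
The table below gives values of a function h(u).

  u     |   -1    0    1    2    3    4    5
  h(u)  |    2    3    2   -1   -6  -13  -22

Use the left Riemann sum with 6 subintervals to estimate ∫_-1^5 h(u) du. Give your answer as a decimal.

Δu = 1.
Sum = 1·[2 + 3 + 2 + (-1) + (-6) + (-13)] = -13.

-13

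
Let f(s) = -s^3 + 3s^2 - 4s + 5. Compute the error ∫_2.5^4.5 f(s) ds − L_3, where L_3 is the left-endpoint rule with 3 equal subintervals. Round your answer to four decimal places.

-12.7222

Exact integral: ∫_2.5^4.5 f(s) ds = -35.25.
L_3 ≈ -22.527778.
Error ≈ -35.25 − (-22.527778) ≈ -12.7222.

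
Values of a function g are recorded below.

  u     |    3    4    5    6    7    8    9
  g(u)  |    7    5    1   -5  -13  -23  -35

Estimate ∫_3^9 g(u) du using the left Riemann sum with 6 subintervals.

-28

Δu = 1.
Sum = 1·[7 + 5 + 1 + (-5) + (-13) + (-23)] = -28.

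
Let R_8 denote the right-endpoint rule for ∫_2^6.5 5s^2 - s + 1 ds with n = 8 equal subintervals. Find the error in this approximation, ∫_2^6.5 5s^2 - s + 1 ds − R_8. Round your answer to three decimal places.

Exact integral: ∫_2^6.5 f(s) ds = 429.75.
R_8 ≈ 483.45996.
Error ≈ 429.75 − 483.45996 ≈ -53.710.

-53.710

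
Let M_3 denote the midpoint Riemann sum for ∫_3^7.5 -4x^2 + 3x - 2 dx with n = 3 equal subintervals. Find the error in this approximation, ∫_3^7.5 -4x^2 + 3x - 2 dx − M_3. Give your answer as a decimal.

-3.375

Exact integral: ∫_3^7.5 f(x) dx = -464.625.
M_3 = -461.25.
Error = -464.625 − (-461.25) = -3.375.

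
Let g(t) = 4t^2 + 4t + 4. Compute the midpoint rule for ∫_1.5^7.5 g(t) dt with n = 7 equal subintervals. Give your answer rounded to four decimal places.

688.5306

Δt = (7.5 − 1.5)/7 = 6/7.
Midpoints: 27/14, 39/14, 51/14, 4.5, 75/14, 87/14, 99/14.
g(27/14) = 1303/49, g(39/14) = 2263/49, g(51/14) = 3511/49, g(4.5) = 103, g(75/14) = 6871/49, g(87/14) = 8983/49, g(99/14) = 11383/49.
Sum = Δt · [g(27/14) + g(39/14) + g(51/14) + ...].
Sum ≈ 688.5306.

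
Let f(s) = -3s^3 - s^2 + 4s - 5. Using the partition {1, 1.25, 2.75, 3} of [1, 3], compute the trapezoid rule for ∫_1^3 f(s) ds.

Subinterval widths: 0.25, 1.5, 0.25.
f(1) = -5, f(1.25) = -7.421875, f(2.75) = -63.953125, f(3) = -83.
On each subinterval the trapezoid contributes (Δs_i/2)·[f(s_{i-1}) + f(s_i)].
Sum = -73.453125.

-73.453125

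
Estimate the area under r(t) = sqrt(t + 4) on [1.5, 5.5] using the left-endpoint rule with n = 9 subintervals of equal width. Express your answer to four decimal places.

10.7569

Δt = (5.5 − 1.5)/9 = 4/9.
Left endpoints: 1.5, 35/18, 43/18, 17/6, 59/18, 67/18, 25/6, 83/18, 91/18.
r(1.5) ≈ 2.3452, r(35/18) ≈ 2.4381, r(43/18) ≈ 2.5276, r(17/6) ≈ 2.6141, r(59/18) ≈ 2.6977, r(67/18) ≈ 2.7789, r(25/6) ≈ 2.8577, r(83/18) ≈ 2.9345, r(91/18) ≈ 3.0092.
Sum = Δt · [r(1.5) + r(35/18) + r(43/18) + ...].
Sum ≈ 10.7569.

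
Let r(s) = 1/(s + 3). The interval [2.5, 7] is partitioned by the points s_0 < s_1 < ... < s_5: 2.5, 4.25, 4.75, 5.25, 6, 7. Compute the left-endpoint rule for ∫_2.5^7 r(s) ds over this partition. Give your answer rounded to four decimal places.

0.6537

Subinterval widths: 1.75, 0.5, 0.5, 0.75, 1.
Left endpoints: 2.5, 4.25, 4.75, 5.25, 6.
r(2.5) = 2/11, r(4.25) = 4/29, r(4.75) = 4/31, r(5.25) = 4/33, r(6) = 1/9.
Sum = Σ Δs_i · r(s_i).
Sum ≈ 0.6537.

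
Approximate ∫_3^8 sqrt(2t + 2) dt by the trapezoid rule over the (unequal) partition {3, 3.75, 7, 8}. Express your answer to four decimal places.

Subinterval widths: 0.75, 3.25, 1.
f(3) ≈ 2.8284, f(3.75) ≈ 3.0822, f(7) ≈ 4.0000, f(8) ≈ 4.2426.
On each subinterval the trapezoid contributes (Δt_i/2)·[f(t_{i-1}) + f(t_i)].
Sum ≈ 17.8464.

17.8464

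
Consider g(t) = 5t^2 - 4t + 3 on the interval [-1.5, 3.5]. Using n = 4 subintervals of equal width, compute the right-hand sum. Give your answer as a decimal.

Δt = (3.5 − (-1.5))/4 = 1.25.
Right endpoints: -0.25, 1, 2.25, 3.5.
g(-0.25) = 4.3125, g(1) = 4, g(2.25) = 19.3125, g(3.5) = 50.25.
Sum = Δt · [g(-0.25) + g(1) + g(2.25) + g(3.5)].
Sum = 97.34375.

97.34375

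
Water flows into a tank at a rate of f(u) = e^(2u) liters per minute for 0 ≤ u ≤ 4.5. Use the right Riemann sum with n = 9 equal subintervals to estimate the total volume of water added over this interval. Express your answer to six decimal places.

Δu = (4.5 − 0)/9 = 0.5.
Right endpoints: 0.5, 1, 1.5, 2, 2.5, 3, 3.5, 4, 4.5.
f(0.5) ≈ 2.718282, f(1) ≈ 7.389056, f(1.5) ≈ 20.085537, f(2) ≈ 54.598150, f(2.5) ≈ 148.413159, f(3) ≈ 403.428793, f(3.5) ≈ 1096.633158, f(4) ≈ 2980.957987, f(4.5) ≈ 8103.083928.
Sum = Δu · [f(0.5) + f(1) + f(1.5) + ...].
Sum ≈ 6408.654025.

6408.654025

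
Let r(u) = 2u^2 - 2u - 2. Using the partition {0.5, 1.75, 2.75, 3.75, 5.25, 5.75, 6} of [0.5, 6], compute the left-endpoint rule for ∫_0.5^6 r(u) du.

Subinterval widths: 1.25, 1, 1, 1.5, 0.5, 0.25.
Left endpoints: 0.5, 1.75, 2.75, 3.75, 5.25, 5.75.
r(0.5) = -2.5, r(1.75) = 0.625, r(2.75) = 7.625, r(3.75) = 18.625, r(5.25) = 42.625, r(5.75) = 52.625.
Sum = Σ Δu_i · r(u_i).
Sum = 67.53125.

67.53125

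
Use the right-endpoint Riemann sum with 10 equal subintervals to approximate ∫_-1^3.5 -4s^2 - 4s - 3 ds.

-109.2825

Δs = (3.5 − (-1))/10 = 0.45.
Right endpoints: -0.55, -0.1, 0.35, 0.8, 1.25, 1.7, 2.15, 2.6, 3.05, 3.5.
f(-0.55) = -2.01, f(-0.1) = -2.64, f(0.35) = -4.89, f(0.8) = -8.76, f(1.25) = -14.25, f(1.7) = -21.36, f(2.15) = -30.09, f(2.6) = -40.44, f(3.05) = -52.41, f(3.5) = -66.
Sum = Δs · [f(-0.55) + f(-0.1) + f(0.35) + ...].
Sum = -109.2825.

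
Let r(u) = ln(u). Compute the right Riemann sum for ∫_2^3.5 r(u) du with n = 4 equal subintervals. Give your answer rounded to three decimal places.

1.601

Δu = (3.5 − 2)/4 = 0.375.
Right endpoints: 2.375, 2.75, 3.125, 3.5.
r(2.375) ≈ 0.865, r(2.75) ≈ 1.012, r(3.125) ≈ 1.139, r(3.5) ≈ 1.253.
Sum = Δu · [r(2.375) + r(2.75) + r(3.125) + r(3.5)].
Sum ≈ 1.601.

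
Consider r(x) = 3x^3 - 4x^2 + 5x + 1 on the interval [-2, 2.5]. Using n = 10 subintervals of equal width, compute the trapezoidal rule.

-4.34390625

Δx = (2.5 − (-2))/10 = 0.45.
r(-2) = -49, r(-1.55) = -27.531625, r(-1.1) = -13.333, r(-0.65) = -4.763875, r(-0.2) = -0.184, r(0.25) = 2.046875, r(0.7) = 3.569, r(1.15) = 6.022625, r(1.6) = 11.048, r(2.05) = 20.285375, r(2.5) = 35.375.
T_10 = (Δx/2)·[r(x_0) + 2r(x_1) + ... + 2r(x_{9}) + r(x_10)].
Sum = -4.34390625.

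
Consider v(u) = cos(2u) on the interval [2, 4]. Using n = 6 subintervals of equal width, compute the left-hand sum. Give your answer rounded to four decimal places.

Δu = (4 − 2)/6 = 1/3.
Left endpoints: 2, 7/3, 8/3, 3, 10/3, 11/3.
v(2) ≈ -0.6536, v(7/3) ≈ -0.0457, v(8/3) ≈ 0.5818, v(3) ≈ 0.9602, v(10/3) ≈ 0.9274, v(11/3) ≈ 0.4974.
Sum = Δu · [v(2) + v(7/3) + v(8/3) + ...].
Sum ≈ 0.7558.

0.7558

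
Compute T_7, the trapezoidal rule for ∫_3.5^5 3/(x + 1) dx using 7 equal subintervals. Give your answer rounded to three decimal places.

0.863

Δx = (5 − 3.5)/7 = 3/14.
f(3.5) = 2/3, f(26/7) = 7/11, f(55/14) = 14/23, f(29/7) = 7/12, f(61/14) = 0.56, f(32/7) = 7/13, f(67/14) = 14/27, f(5) = 0.5.
T_7 = (Δx/2)·[f(x_0) + 2f(x_1) + ... + 2f(x_{6}) + f(x_7)].
Sum ≈ 0.863.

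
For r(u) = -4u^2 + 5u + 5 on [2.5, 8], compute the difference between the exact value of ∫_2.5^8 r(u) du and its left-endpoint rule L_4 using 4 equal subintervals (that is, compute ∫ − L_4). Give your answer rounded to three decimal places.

Exact integral: ∫_2.5^8 r(u) du ≈ -489.95833.
L_4 = -356.984375.
Error ≈ -489.95833 − (-356.984375) ≈ -132.974.

-132.974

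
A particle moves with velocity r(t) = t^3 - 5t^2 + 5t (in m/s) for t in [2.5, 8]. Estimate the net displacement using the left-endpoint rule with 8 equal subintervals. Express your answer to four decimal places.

Δt = (8 − 2.5)/8 = 0.6875.
Left endpoints: 2.5, 3.1875, 3.875, 4.5625, 5.25, 5.9375, 6.625, 7.3125.
r(2.5) = -3.125, r(3.1875) = -10149/4096, r(3.875) = 1271/512, r(4.5625) = 56137/4096, r(5.25) = 33.140625, r(5.9375) = 256975/4096, r(6.625) = 53477/512, r(7.3125) = 656253/4096.
Sum = Δt · [r(2.5) + r(3.1875) + r(3.875) + ...].
Sum ≈ 255.1511.

255.1511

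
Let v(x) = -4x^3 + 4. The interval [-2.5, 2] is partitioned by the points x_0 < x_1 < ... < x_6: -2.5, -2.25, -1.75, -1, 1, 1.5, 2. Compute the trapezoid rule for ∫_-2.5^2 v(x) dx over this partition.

42.046875

Subinterval widths: 0.25, 0.5, 0.75, 2, 0.5, 0.5.
v(-2.5) = 66.5, v(-2.25) = 49.5625, v(-1.75) = 25.4375, v(-1) = 8, v(1) = 0, v(1.5) = -9.5, v(2) = -28.
On each subinterval the trapezoid contributes (Δx_i/2)·[v(x_{i-1}) + v(x_i)].
Sum = 42.046875.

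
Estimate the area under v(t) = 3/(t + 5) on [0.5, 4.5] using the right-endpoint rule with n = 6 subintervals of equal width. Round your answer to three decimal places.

1.566

Δt = (4.5 − 0.5)/6 = 2/3.
Right endpoints: 7/6, 11/6, 2.5, 19/6, 23/6, 4.5.
v(7/6) = 18/37, v(11/6) = 18/41, v(2.5) = 0.4, v(19/6) = 18/49, v(23/6) = 18/53, v(4.5) = 6/19.
Sum = Δt · [v(7/6) + v(11/6) + v(2.5) + ...].
Sum ≈ 1.566.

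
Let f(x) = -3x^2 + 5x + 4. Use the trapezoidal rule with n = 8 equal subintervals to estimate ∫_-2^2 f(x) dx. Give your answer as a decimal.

Δx = (2 − (-2))/8 = 0.5.
f(-2) = -18, f(-1.5) = -10.25, f(-1) = -4, f(-0.5) = 0.75, f(0) = 4, f(0.5) = 5.75, f(1) = 6, f(1.5) = 4.75, f(2) = 2.
T_8 = (Δx/2)·[f(x_0) + 2f(x_1) + ... + 2f(x_{7}) + f(x_8)].
Sum = -0.5.

-0.5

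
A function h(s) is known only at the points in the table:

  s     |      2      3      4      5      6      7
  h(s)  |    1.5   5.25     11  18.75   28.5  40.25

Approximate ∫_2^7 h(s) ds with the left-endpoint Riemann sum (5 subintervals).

Δs = 1.
Sum = 1·[1.5 + 5.25 + 11 + 18.75 + 28.5] = 65.

65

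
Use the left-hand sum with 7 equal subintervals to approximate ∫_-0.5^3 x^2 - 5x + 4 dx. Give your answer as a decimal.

Δx = (3 − (-0.5))/7 = 0.5.
Left endpoints: -0.5, 0, 0.5, 1, 1.5, 2, 2.5.
f(-0.5) = 6.75, f(0) = 4, f(0.5) = 1.75, f(1) = 0, f(1.5) = -1.25, f(2) = -2, f(2.5) = -2.25.
Sum = Δx · [f(-0.5) + f(0) + f(0.5) + ...].
Sum = 3.5.

3.5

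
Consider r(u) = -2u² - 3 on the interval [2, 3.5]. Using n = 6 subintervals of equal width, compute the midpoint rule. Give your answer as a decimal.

Δu = (3.5 − 2)/6 = 0.25.
Midpoints: 2.125, 2.375, 2.625, 2.875, 3.125, 3.375.
r(2.125) = -12.03125, r(2.375) = -14.28125, r(2.625) = -16.78125, r(2.875) = -19.53125, r(3.125) = -22.53125, r(3.375) = -25.78125.
Sum = Δu · [r(2.125) + r(2.375) + r(2.625) + ...].
Sum = -27.734375.

-27.734375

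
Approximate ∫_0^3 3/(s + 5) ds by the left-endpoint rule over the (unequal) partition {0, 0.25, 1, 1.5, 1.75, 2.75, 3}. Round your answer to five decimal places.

1.48517

Subinterval widths: 0.25, 0.75, 0.5, 0.25, 1, 0.25.
Left endpoints: 0, 0.25, 1, 1.5, 1.75, 2.75.
f(0) = 0.6, f(0.25) = 4/7, f(1) = 0.5, f(1.5) = 6/13, f(1.75) = 4/9, f(2.75) = 12/31.
Sum = Σ Δs_i · f(s_i).
Sum ≈ 1.48517.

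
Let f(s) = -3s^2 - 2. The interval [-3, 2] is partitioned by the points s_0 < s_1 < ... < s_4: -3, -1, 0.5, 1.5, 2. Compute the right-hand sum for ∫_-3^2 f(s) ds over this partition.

Subinterval widths: 2, 1.5, 1, 0.5.
Right endpoints: -1, 0.5, 1.5, 2.
f(-1) = -5, f(0.5) = -2.75, f(1.5) = -8.75, f(2) = -14.
Sum = Σ Δs_i · f(s_i).
Sum = -29.875.

-29.875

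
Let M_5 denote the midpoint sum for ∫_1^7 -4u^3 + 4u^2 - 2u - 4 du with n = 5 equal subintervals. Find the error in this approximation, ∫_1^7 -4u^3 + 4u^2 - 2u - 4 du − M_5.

Exact integral: ∫_1^7 f(u) du = -2016.
M_5 = -1984.32.
Error = -2016 − (-1984.32) = -31.68.

-31.68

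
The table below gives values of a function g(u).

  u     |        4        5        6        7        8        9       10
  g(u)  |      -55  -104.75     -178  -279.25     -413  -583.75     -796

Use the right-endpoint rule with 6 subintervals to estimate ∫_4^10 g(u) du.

Δu = 1.
Sum = 1·[(-104.75) + (-178) + (-279.25) + (-413) + (-583.75) + (-796)] = -2354.75.

-2354.75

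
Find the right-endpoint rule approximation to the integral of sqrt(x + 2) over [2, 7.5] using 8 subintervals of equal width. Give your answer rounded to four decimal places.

14.5559

Δx = (7.5 − 2)/8 = 0.6875.
Right endpoints: 2.6875, 3.375, 4.0625, 4.75, 5.4375, 6.125, 6.8125, 7.5.
f(2.6875) ≈ 2.1651, f(3.375) ≈ 2.3184, f(4.0625) ≈ 2.4622, f(4.75) ≈ 2.5981, f(5.4375) ≈ 2.7272, f(6.125) ≈ 2.8504, f(6.8125) ≈ 2.9686, f(7.5) ≈ 3.0822.
Sum = Δx · [f(2.6875) + f(3.375) + f(4.0625) + ...].
Sum ≈ 14.5559.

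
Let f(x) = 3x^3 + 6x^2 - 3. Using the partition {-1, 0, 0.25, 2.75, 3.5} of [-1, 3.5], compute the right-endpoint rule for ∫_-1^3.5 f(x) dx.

Subinterval widths: 1, 0.25, 2.5, 0.75.
Right endpoints: 0, 0.25, 2.75, 3.5.
f(0) = -3, f(0.25) = -2.578125, f(2.75) = 104.765625, f(3.5) = 199.125.
Sum = Σ Δx_i · f(x_i).
Sum = 407.61328125.

407.61328125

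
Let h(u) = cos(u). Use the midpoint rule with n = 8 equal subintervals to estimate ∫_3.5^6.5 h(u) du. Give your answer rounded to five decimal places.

0.56923

Δu = (6.5 − 3.5)/8 = 0.375.
Midpoints: 3.6875, 4.0625, 4.4375, 4.8125, 5.1875, 5.5625, 5.9375, 6.3125.
h(3.6875) ≈ -0.85466, h(4.0625) ≈ -0.60510, h(4.4375) ≈ -0.27144, h(4.8125) ≈ 0.09994, h(5.1875) ≈ 0.45744, h(5.5625) ≈ 0.75135, h(5.9375) ≈ 0.94084, h(6.3125) ≈ 0.99957.
Sum = Δu · [h(3.6875) + h(4.0625) + h(4.4375) + ...].
Sum ≈ 0.56923.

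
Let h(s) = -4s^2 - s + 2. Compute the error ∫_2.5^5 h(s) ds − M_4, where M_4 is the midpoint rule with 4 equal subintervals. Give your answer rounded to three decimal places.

-0.326

Exact integral: ∫_2.5^5 h(s) ds ≈ -150.20833.
M_4 = -149.8828125.
Error ≈ -150.20833 − (-149.8828125) ≈ -0.326.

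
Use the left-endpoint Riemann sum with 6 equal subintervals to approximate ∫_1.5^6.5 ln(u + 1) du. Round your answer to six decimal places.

Δu = (6.5 − 1.5)/6 = 5/6.
Left endpoints: 1.5, 7/3, 19/6, 4, 29/6, 17/3.
f(1.5) ≈ 0.916291, f(7/3) ≈ 1.203973, f(19/6) ≈ 1.427116, f(4) ≈ 1.609438, f(29/6) ≈ 1.763589, f(17/3) ≈ 1.897120.
Sum = Δu · [f(1.5) + f(7/3) + f(19/6) + ...].
Sum ≈ 7.347939.

7.347939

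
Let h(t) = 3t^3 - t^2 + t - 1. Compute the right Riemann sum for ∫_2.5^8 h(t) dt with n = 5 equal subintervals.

3742.2

Δt = (8 − 2.5)/5 = 1.1.
Right endpoints: 3.6, 4.7, 5.8, 6.9, 8.
h(3.6) = 129.608, h(4.7) = 293.079, h(5.8) = 556.496, h(6.9) = 943.817, h(8) = 1479.
Sum = Δt · [h(3.6) + h(4.7) + h(5.8) + h(6.9) + h(8)].
Sum = 3742.2.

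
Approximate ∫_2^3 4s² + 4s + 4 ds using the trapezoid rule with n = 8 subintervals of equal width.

Δs = (3 − 2)/8 = 0.125.
f(2) = 28, f(2.125) = 30.5625, f(2.25) = 33.25, f(2.375) = 36.0625, f(2.5) = 39, f(2.625) = 42.0625, f(2.75) = 45.25, f(2.875) = 48.5625, f(3) = 52.
T_8 = (Δs/2)·[f(s_0) + 2f(s_1) + ... + 2f(s_{7}) + f(s_8)].
Sum = 39.34375.

39.34375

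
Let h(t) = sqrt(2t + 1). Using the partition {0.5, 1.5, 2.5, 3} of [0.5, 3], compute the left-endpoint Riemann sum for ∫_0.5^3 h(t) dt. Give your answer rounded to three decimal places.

Subinterval widths: 1, 1, 0.5.
Left endpoints: 0.5, 1.5, 2.5.
h(0.5) ≈ 1.414, h(1.5) ≈ 2.000, h(2.5) ≈ 2.449.
Sum = Σ Δt_i · h(t_i).
Sum ≈ 4.639.

4.639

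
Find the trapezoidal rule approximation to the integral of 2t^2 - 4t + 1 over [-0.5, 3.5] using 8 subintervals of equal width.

9

Δt = (3.5 − (-0.5))/8 = 0.5.
f(-0.5) = 3.5, f(0) = 1, f(0.5) = -0.5, f(1) = -1, f(1.5) = -0.5, f(2) = 1, f(2.5) = 3.5, f(3) = 7, f(3.5) = 11.5.
T_8 = (Δt/2)·[f(t_0) + 2f(t_1) + ... + 2f(t_{7}) + f(t_8)].
Sum = 9.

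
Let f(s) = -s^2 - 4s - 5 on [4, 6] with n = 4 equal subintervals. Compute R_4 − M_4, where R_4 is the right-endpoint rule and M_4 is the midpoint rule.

-7.125

R_4 = -107.75.
M_4 = -100.625.
R_4 − M_4 = -7.125.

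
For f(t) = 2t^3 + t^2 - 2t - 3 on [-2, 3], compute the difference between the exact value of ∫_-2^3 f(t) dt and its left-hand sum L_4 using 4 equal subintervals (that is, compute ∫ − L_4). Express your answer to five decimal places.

35.41667

Exact integral: ∫_-2^3 f(t) dt ≈ 24.1666667.
L_4 = -11.25.
Error ≈ 24.1666667 − (-11.25) ≈ 35.41667.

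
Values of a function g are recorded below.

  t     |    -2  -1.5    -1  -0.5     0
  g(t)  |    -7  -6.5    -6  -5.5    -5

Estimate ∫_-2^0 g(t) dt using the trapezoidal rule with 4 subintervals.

-12

Δt = 0.5.
T_4 = (0.5/2)·[(-7) + 2·(-6.5) + 2·(-6) + 2·(-5.5) + (-5)] = -12.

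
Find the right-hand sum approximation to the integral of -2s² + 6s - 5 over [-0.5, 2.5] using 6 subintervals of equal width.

Δs = (2.5 − (-0.5))/6 = 0.5.
Right endpoints: 0, 0.5, 1, 1.5, 2, 2.5.
f(0) = -5, f(0.5) = -2.5, f(1) = -1, f(1.5) = -0.5, f(2) = -1, f(2.5) = -2.5.
Sum = Δs · [f(0) + f(0.5) + f(1) + ...].
Sum = -6.25.

-6.25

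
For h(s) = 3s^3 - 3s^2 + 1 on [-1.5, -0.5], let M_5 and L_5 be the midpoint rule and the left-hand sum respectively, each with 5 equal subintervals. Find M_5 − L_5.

M_5 = -5.96.
L_5 = -7.655.
M_5 − L_5 = 1.695.

1.695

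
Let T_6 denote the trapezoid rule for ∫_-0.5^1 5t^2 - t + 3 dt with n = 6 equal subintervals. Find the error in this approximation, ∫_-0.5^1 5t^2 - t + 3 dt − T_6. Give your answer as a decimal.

-0.078125

Exact integral: ∫_-0.5^1 f(t) dt = 6.
T_6 = 6.078125.
Error = 6 − 6.078125 = -0.078125.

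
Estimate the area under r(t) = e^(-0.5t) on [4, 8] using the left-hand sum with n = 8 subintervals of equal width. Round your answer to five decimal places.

Δt = (8 − 4)/8 = 0.5.
Left endpoints: 4, 4.5, 5, 5.5, 6, 6.5, 7, 7.5.
r(4) ≈ 0.13534, r(4.5) ≈ 0.10540, r(5) ≈ 0.08208, r(5.5) ≈ 0.06393, r(6) ≈ 0.04979, r(6.5) ≈ 0.03877, r(7) ≈ 0.03020, r(7.5) ≈ 0.02352.
Sum = Δt · [r(4) + r(4.5) + r(5) + ...].
Sum ≈ 0.26451.

0.26451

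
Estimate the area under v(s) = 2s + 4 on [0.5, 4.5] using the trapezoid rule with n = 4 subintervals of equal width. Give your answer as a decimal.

Δs = (4.5 − 0.5)/4 = 1.
v(0.5) = 5, v(1.5) = 7, v(2.5) = 9, v(3.5) = 11, v(4.5) = 13.
T_4 = (Δs/2)·[v(s_0) + 2v(s_1) + 2v(s_2) + 2v(s_3) + v(s_4)].
Sum = 36.

36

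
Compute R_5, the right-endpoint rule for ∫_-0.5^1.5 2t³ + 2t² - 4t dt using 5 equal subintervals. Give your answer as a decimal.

1.7

Δt = (1.5 − (-0.5))/5 = 0.4.
Right endpoints: -0.1, 0.3, 0.7, 1.1, 1.5.
f(-0.1) = 0.418, f(0.3) = -0.966, f(0.7) = -1.134, f(1.1) = 0.682, f(1.5) = 5.25.
Sum = Δt · [f(-0.1) + f(0.3) + f(0.7) + f(1.1) + f(1.5)].
Sum = 1.7.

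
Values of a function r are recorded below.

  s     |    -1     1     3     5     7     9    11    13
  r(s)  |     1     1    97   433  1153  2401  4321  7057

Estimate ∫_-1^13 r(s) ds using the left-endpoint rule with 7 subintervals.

16814

Δs = 2.
Sum = 2·[1 + 1 + 97 + 433 + 1153 + 2401 + 4321] = 16814.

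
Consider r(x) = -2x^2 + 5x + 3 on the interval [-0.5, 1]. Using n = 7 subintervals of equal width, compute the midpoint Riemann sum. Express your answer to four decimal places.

Δx = (1 − (-0.5))/7 = 3/14.
Midpoints: -11/28, -5/28, 1/28, 0.25, 13/28, 19/28, 25/28.
r(-11/28) = 285/392, r(-5/28) = 801/392, r(1/28) = 1245/392, r(0.25) = 4.125, r(13/28) = 1917/392, r(19/28) = 2145/392, r(25/28) = 2301/392.
Sum = Δx · [r(-11/28) + r(-5/28) + r(1/28) + ...].
Sum ≈ 5.6365.

5.6365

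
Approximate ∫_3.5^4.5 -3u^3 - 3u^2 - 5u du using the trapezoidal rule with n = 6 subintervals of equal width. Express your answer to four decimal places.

-263.4306

Δu = (4.5 − 3.5)/6 = 1/6.
f(3.5) = -182.875, f(11/3) = -1859/9, f(23/6) = -16721/72, f(4) = -260, f(25/6) = -20875/72, f(13/3) = -2899/9, f(4.5) = -356.625.
T_6 = (Δu/2)·[f(u_0) + 2f(u_1) + ... + 2f(u_{5}) + f(u_6)].
Sum ≈ -263.4306.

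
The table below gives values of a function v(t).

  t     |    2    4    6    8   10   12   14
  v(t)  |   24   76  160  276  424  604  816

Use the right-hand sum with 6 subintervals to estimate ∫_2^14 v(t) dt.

Δt = 2.
Sum = 2·[76 + 160 + 276 + 424 + 604 + 816] = 4712.

4712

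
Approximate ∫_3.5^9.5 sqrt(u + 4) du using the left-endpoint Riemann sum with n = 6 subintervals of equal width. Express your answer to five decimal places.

Δu = (9.5 − 3.5)/6 = 1.
Left endpoints: 3.5, 4.5, 5.5, 6.5, 7.5, 8.5.
f(3.5) ≈ 2.73861, f(4.5) ≈ 2.91548, f(5.5) ≈ 3.08221, f(6.5) ≈ 3.24037, f(7.5) ≈ 3.39116, f(8.5) ≈ 3.53553.
Sum = Δu · [f(3.5) + f(4.5) + f(5.5) + ...].
Sum ≈ 18.90336.

18.90336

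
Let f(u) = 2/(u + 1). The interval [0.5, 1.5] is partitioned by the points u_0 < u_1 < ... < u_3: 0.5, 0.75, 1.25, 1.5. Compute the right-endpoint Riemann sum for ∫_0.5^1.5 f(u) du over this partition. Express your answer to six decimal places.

Subinterval widths: 0.25, 0.5, 0.25.
Right endpoints: 0.75, 1.25, 1.5.
f(0.75) = 8/7, f(1.25) = 8/9, f(1.5) = 0.8.
Sum = Σ Δu_i · f(u_i).
Sum ≈ 0.930159.

0.930159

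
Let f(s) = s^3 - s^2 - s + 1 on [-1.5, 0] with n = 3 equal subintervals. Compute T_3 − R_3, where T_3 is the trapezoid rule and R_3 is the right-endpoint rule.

-1.03125

T_3 = 0.03125.
R_3 = 1.0625.
T_3 − R_3 = -1.03125.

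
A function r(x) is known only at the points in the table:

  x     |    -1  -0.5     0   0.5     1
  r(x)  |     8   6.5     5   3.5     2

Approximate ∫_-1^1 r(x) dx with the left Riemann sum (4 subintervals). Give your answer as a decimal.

Δx = 0.5.
Sum = 0.5·[8 + 6.5 + 5 + 3.5] = 11.5.

11.5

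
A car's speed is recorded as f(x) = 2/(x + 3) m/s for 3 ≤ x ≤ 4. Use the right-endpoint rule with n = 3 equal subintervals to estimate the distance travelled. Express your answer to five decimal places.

Δx = (4 − 3)/3 = 1/3.
Right endpoints: 10/3, 11/3, 4.
f(10/3) = 6/19, f(11/3) = 0.3, f(4) = 2/7.
Sum = Δx · [f(10/3) + f(11/3) + f(4)].
Sum ≈ 0.30050.

0.30050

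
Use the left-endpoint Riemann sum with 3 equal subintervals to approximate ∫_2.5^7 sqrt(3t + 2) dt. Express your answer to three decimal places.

16.688

Δt = (7 − 2.5)/3 = 1.5.
Left endpoints: 2.5, 4, 5.5.
f(2.5) ≈ 3.082, f(4) ≈ 3.742, f(5.5) ≈ 4.301.
Sum = Δt · [f(2.5) + f(4) + f(5.5)].
Sum ≈ 16.688.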